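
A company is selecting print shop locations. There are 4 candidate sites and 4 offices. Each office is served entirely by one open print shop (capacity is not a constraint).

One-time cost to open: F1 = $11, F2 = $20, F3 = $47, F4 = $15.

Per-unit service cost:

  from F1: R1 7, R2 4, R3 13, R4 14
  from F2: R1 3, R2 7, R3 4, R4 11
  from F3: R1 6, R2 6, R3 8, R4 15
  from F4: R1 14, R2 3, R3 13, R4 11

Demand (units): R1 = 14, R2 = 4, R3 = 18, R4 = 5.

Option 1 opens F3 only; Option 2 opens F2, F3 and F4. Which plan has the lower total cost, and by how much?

Option 2 is cheaper by 111.

Option 1: {F3}: R1→F3 6·14=84, R2→F3 6·4=24, R3→F3 8·18=144, R4→F3 15·5=75. Service 327; fixed 47; total 374.
Option 2: {F2, F3, F4}: R1→F2 3·14=42, R2→F4 3·4=12, R3→F2 4·18=72, R4→F2 11·5=55. Service 181; fixed 82; total 263.
Difference: |374 − 263| = 111.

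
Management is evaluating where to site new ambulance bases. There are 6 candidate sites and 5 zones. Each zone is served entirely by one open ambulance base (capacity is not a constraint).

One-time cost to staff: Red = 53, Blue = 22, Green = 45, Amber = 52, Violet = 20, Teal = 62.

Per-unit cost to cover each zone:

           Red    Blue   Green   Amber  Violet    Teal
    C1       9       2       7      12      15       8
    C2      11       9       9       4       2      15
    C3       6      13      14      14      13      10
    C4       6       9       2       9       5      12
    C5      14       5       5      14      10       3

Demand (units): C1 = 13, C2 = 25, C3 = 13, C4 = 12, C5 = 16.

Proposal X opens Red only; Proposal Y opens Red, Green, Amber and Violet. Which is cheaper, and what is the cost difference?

Proposal X: {Red}: C1→Red 9·13=117, C2→Red 11·25=275, C3→Red 6·13=78, C4→Red 6·12=72, C5→Red 14·16=224. Service 766; fixed 53; total 819.
Proposal Y: {Red, Green, Amber, Violet}: C1→Green 7·13=91, C2→Violet 2·25=50, C3→Red 6·13=78, C4→Green 2·12=24, C5→Green 5·16=80. Service 323; fixed 170; total 493.
Difference: |819 − 493| = 326.

Proposal Y is cheaper by 326.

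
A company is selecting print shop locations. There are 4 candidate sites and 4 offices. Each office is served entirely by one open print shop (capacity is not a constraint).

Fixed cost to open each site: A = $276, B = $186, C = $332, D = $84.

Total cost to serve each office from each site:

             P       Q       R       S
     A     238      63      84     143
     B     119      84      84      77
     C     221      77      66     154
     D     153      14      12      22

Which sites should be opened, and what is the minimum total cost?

For any fixed open set, each office goes to its cheapest open site; total = fixed + service.
{D}: P→D 153, Q→D 14, R→D 12, S→D 22. Service 201; fixed 84; total 285.
{B, D}: service 167 + fixed 270 = 437
{B}: P→B 119, Q→B 84, R→B 84, S→B 77. Service 364; fixed 186; total 550.
{A, B, C, D}: P→B 119, Q→D 14, R→D 12, S→D 22. Service 167; fixed 878; total 1045.
No other subset beats 285.

Open D only; minimum total cost 285.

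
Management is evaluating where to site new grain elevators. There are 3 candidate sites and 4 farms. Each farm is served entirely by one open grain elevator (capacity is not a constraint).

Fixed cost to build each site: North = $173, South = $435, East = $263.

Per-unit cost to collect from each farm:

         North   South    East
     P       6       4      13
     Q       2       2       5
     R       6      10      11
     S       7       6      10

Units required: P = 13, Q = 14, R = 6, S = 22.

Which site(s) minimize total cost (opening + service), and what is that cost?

For any fixed open set, each farm goes to its cheapest open site; total = fixed + service.
{North}: P→North 6·13=78, Q→North 2·14=28, R→North 6·6=36, S→North 7·22=154. Service 296; fixed 173; total 469.
{South}: service 272 + fixed 435 = 707
{North, East}: P→North 6·13=78, Q→North 2·14=28, R→North 6·6=36, S→North 7·22=154. Service 296; fixed 436; total 732.
{North, South, East}: service 248 + fixed 871 = 1119
No other subset beats 469.

Open North only; minimum total cost 469.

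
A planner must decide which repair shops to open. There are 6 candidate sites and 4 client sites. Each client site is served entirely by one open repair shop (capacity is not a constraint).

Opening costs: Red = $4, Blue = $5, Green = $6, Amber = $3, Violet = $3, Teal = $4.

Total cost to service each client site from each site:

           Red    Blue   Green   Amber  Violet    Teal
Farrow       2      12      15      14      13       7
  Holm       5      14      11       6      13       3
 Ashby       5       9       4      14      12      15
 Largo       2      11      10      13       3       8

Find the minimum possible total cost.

Minimum total cost: 18

For any fixed open set, each client site goes to its cheapest open site; total = fixed + service.
{Red}: Farrow→Red 2, Holm→Red 5, Ashby→Red 5, Largo→Red 2. Service 14; fixed 4; total 18.
{Red, Teal}: Farrow→Red 2, Holm→Teal 3, Ashby→Red 5, Largo→Red 2. Service 12; fixed 8; total 20.
{Red, Amber}: Farrow→Red 2, Holm→Red 5, Ashby→Red 5, Largo→Red 2. Service 14; fixed 7; total 21.
{Red, Blue, Green, Amber, Violet, Teal}: service 11 + fixed 25 = 36
No other subset beats 18.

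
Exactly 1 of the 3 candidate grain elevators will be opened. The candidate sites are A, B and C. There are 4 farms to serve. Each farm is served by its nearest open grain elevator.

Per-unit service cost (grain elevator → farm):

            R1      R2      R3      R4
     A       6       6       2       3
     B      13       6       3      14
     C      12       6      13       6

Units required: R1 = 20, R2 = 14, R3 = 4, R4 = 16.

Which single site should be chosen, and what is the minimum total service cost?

Choose A only; total service cost 260.

With exactly 1 open, each farm uses its cheapest among the chosen.
{A}: R1→A 6·20=120, R2→A 6·14=84, R3→A 2·4=8, R4→A 3·16=48. Service cost 260.
{C}: service cost 472
{B}: service cost 580
Among all 3 size-1 choices, {A} is lowest.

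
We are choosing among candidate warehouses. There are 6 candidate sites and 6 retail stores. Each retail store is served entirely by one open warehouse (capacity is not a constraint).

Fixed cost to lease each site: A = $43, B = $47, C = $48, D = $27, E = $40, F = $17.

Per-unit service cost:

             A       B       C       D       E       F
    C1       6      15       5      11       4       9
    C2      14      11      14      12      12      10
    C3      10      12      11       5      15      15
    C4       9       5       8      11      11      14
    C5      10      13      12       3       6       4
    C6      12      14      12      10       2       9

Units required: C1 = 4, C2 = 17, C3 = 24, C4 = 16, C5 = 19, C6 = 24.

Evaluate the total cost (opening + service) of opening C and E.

Total cost: 862

Each retail store is assigned to its cheapest site among the open ones.
{C, E}: C1→E 4·4=16, C2→E 12·17=204, C3→C 11·24=264, C4→C 8·16=128, C5→E 6·19=114, C6→E 2·24=48. Service 774; fixed 88; total 862.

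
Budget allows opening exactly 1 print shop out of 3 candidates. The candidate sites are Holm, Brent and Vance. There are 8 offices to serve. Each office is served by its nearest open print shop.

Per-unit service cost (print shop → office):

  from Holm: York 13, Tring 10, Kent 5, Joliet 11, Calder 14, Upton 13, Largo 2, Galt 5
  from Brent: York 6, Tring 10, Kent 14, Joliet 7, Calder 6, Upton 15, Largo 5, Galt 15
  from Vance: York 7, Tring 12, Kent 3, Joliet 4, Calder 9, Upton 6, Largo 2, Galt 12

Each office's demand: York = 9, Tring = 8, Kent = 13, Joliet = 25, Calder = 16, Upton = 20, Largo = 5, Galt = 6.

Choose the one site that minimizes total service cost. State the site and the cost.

With exactly 1 open, each office uses its cheapest among the chosen.
{Vance}: York→Vance 7·9=63, Tring→Vance 12·8=96, Kent→Vance 3·13=39, Joliet→Vance 4·25=100, Calder→Vance 9·16=144, Upton→Vance 6·20=120, Largo→Vance 2·5=10, Galt→Vance 12·6=72. Service cost 644.
{Brent}: service cost 1002
{Holm}: service cost 1061
Among all 3 size-1 choices, {Vance} is lowest.

Choose Vance only; total service cost 644.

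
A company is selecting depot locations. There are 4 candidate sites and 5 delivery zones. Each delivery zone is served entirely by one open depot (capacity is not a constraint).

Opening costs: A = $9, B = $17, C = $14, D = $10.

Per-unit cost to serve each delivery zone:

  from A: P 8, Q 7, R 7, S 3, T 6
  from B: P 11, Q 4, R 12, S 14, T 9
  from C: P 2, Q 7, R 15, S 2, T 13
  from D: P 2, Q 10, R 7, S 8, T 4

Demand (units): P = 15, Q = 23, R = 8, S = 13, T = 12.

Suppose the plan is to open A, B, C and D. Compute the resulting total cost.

Each delivery zone is assigned to its cheapest site among the open ones.
{A, B, C, D}: P→C 2·15=30, Q→B 4·23=92, R→A 7·8=56, S→C 2·13=26, T→D 4·12=48. Service 252; fixed 50; total 302.

Total cost: 302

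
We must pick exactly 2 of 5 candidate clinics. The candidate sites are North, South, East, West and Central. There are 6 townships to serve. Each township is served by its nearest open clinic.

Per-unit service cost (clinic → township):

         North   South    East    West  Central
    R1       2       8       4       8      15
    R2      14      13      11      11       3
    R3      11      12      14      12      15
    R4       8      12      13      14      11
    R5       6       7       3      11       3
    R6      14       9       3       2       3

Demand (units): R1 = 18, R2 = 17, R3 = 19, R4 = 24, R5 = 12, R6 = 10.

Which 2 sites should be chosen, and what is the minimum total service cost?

With exactly 2 open, each township uses its cheapest among the chosen.
{North, Central}: R1→North 2·18=36, R2→Central 3·17=51, R3→North 11·19=209, R4→North 8·24=192, R5→Central 3·12=36, R6→Central 3·10=30. Service cost 554.
{North, East}: service cost 690
{North, West}: service cost 716
Among all 10 size-2 choices, {North, Central} is lowest.

Choose North and Central; total service cost 554.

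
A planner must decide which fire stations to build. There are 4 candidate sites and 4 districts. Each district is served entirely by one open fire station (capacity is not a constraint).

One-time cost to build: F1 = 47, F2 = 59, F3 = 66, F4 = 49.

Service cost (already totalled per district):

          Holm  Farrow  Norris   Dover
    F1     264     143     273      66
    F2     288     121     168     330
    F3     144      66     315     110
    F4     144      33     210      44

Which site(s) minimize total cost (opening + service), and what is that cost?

For any fixed open set, each district goes to its cheapest open site; total = fixed + service.
{F4}: Holm→F4 144, Farrow→F4 33, Norris→F4 210, Dover→F4 44. Service 431; fixed 49; total 480.
{F2, F4}: Holm→F4 144, Farrow→F4 33, Norris→F2 168, Dover→F4 44. Service 389; fixed 108; total 497.
{F1, F4}: Holm→F4 144, Farrow→F4 33, Norris→F4 210, Dover→F4 44. Service 431; fixed 96; total 527.
{F1, F2, F3, F4}: service 389 + fixed 221 = 610
No other subset beats 480.

Open F4 only; minimum total cost 480.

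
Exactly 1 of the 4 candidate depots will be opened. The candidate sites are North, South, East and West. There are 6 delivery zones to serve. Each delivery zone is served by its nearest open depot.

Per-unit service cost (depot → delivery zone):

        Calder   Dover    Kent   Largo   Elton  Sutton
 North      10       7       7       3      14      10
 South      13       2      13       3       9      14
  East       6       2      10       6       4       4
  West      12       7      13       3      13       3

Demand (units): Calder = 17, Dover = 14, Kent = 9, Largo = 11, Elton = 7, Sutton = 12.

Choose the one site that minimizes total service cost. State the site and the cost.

Choose East only; total service cost 362.

With exactly 1 open, each delivery zone uses its cheapest among the chosen.
{East}: Calder→East 6·17=102, Dover→East 2·14=28, Kent→East 10·9=90, Largo→East 6·11=66, Elton→East 4·7=28, Sutton→East 4·12=48. Service cost 362.
{West}: service cost 579
{North}: service cost 582
Among all 4 size-1 choices, {East} is lowest.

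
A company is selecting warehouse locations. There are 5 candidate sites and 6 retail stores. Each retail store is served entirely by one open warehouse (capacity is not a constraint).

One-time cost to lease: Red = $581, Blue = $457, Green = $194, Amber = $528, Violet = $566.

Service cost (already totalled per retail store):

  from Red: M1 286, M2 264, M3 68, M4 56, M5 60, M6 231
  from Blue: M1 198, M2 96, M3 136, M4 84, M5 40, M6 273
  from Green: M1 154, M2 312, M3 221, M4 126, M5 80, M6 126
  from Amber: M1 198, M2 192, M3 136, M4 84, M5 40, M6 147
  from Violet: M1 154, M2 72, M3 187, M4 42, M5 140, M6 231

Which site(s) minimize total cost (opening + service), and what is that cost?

Open Green only; minimum total cost 1213.

For any fixed open set, each retail store goes to its cheapest open site; total = fixed + service.
{Green}: M1→Green 154, M2→Green 312, M3→Green 221, M4→Green 126, M5→Green 80, M6→Green 126. Service 1019; fixed 194; total 1213.
{Blue}: service 827 + fixed 457 = 1284
{Blue, Green}: service 636 + fixed 651 = 1287
{Red, Blue, Green, Amber, Violet}: service 502 + fixed 2326 = 2828
No other subset beats 1213.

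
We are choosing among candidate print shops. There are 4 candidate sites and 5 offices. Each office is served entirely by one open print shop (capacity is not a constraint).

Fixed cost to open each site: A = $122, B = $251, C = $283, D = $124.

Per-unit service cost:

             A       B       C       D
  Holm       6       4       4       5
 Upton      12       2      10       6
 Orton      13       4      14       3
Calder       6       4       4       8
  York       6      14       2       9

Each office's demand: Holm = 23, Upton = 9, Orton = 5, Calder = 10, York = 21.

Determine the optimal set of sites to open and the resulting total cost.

For any fixed open set, each office goes to its cheapest open site; total = fixed + service.
{D}: Holm→D 5·23=115, Upton→D 6·9=54, Orton→D 3·5=15, Calder→D 8·10=80, York→D 9·21=189. Service 453; fixed 124; total 577.
{A, D}: service 370 + fixed 246 = 616
{C}: Holm→C 4·23=92, Upton→C 10·9=90, Orton→C 14·5=70, Calder→C 4·10=40, York→C 2·21=42. Service 334; fixed 283; total 617.
{A, B, C, D}: service 207 + fixed 780 = 987
No other subset beats 577.

Open D only; minimum total cost 577.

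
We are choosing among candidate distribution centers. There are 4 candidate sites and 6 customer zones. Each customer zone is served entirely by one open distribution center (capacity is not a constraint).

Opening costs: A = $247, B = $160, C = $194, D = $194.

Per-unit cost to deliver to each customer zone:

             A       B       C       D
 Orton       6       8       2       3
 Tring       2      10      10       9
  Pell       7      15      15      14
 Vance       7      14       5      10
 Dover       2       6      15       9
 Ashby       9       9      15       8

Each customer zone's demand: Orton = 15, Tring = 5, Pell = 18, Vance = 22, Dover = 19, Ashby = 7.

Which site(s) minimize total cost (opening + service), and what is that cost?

Open A only; minimum total cost 728.

For any fixed open set, each customer zone goes to its cheapest open site; total = fixed + service.
{A}: Orton→A 6·15=90, Tring→A 2·5=10, Pell→A 7·18=126, Vance→A 7·22=154, Dover→A 2·19=38, Ashby→A 9·7=63. Service 481; fixed 247; total 728.
{A, C}: service 377 + fixed 441 = 818
{A, D}: Orton→D 3·15=45, Tring→A 2·5=10, Pell→A 7·18=126, Vance→A 7·22=154, Dover→A 2·19=38, Ashby→D 8·7=56. Service 429; fixed 441; total 870.
{A, B, C, D}: service 370 + fixed 795 = 1165
(All 15 nonempty subsets were checked; A only is lowest.)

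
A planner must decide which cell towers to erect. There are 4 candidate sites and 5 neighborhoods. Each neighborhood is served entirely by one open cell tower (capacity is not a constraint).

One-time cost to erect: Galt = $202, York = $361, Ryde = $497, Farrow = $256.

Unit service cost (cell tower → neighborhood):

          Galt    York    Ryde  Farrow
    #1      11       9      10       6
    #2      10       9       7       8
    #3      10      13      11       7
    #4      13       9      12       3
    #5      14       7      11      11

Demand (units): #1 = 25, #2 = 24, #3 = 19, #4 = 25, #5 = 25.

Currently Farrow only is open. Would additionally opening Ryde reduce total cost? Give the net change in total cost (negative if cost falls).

Current service cost with {Farrow}: 825.
Adding Ryde: each neighborhood re-picks its cheapest; new service cost 801, saving 24.
Extra fixed cost: 497. Net change = 497 − 24 = 473.
(Totals: 1081 → 1554.)

No — net change +473 (cost rises by 473).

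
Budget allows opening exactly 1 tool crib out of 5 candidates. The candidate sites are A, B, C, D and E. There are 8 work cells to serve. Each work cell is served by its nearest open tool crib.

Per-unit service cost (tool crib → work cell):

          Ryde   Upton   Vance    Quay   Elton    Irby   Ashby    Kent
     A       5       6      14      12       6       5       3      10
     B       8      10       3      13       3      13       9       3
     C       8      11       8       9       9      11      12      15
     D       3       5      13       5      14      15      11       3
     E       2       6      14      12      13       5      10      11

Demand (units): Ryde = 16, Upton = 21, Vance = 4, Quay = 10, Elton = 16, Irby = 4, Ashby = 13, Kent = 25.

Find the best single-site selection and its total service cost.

With exactly 1 open, each work cell uses its cheapest among the chosen.
{D}: Ryde→D 3·16=48, Upton→D 5·21=105, Vance→D 13·4=52, Quay→D 5·10=50, Elton→D 14·16=224, Irby→D 15·4=60, Ashby→D 11·13=143, Kent→D 3·25=75. Service cost 757.
{B}: service cost 772
{A}: service cost 787
Among all 5 size-1 choices, {D} is lowest.

Choose D only; total service cost 757.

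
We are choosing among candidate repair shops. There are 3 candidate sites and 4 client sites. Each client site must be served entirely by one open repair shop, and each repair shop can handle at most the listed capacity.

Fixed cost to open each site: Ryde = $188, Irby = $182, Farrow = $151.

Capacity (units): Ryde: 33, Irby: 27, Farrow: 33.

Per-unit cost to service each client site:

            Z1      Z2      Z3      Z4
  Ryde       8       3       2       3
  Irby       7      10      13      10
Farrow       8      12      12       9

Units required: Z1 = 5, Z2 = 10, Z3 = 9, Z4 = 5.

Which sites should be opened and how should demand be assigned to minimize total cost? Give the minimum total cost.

Open {Ryde}: Z1→Ryde 8·5=40, Z2→Ryde 3·10=30, Z3→Ryde 2·9=18, Z4→Ryde 3·5=15.
Loads: Ryde carries 29/33. Service 103; fixed 188; total 291.
Next best feasible plan costs 442.

Minimum total cost: 291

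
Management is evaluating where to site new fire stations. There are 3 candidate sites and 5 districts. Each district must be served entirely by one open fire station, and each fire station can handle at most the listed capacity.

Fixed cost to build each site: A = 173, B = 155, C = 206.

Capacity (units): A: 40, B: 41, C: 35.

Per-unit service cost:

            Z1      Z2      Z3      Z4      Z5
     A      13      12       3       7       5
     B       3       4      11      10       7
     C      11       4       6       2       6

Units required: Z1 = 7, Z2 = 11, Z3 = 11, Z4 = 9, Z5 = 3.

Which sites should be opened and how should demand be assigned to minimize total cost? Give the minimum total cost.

Open {B}: Z1→B 3·7=21, Z2→B 4·11=44, Z3→B 11·11=121, Z4→B 10·9=90, Z5→B 7·3=21.
Loads: B carries 41/41. Service 297; fixed 155; total 452.
Next best feasible plan costs 504.

Minimum total cost: 452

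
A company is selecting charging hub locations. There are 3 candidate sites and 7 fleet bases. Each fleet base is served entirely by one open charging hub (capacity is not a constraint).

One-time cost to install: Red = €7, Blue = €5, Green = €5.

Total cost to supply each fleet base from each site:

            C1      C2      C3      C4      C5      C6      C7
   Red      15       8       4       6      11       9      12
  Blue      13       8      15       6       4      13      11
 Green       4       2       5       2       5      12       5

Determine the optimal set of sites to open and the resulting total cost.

Open Green only; minimum total cost 40.

For any fixed open set, each fleet base goes to its cheapest open site; total = fixed + service.
{Green}: C1→Green 4, C2→Green 2, C3→Green 5, C4→Green 2, C5→Green 5, C6→Green 12, C7→Green 5. Service 35; fixed 5; total 40.
{Red, Green}: C1→Green 4, C2→Green 2, C3→Red 4, C4→Green 2, C5→Green 5, C6→Red 9, C7→Green 5. Service 31; fixed 12; total 43.
{Blue, Green}: service 34 + fixed 10 = 44
{Red, Blue, Green}: service 30 + fixed 17 = 47
No other subset beats 40.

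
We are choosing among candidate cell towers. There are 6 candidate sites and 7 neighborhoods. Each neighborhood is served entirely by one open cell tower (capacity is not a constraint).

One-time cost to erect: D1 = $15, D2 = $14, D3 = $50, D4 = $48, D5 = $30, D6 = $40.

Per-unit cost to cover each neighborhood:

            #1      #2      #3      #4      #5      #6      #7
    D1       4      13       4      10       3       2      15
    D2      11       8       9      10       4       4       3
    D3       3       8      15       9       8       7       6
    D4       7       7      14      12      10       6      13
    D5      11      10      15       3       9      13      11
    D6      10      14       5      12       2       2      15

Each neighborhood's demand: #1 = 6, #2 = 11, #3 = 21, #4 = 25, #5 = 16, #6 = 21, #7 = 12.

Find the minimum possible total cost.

Minimum total cost: 456

For any fixed open set, each neighborhood goes to its cheapest open site; total = fixed + service.
{D1, D2, D5}: #1→D1 4·6=24, #2→D2 8·11=88, #3→D1 4·21=84, #4→D5 3·25=75, #5→D1 3·16=48, #6→D1 2·21=42, #7→D2 3·12=36. Service 397; fixed 59; total 456.
{D1, D2, D5, D6}: #1→D1 4·6=24, #2→D2 8·11=88, #3→D1 4·21=84, #4→D5 3·25=75, #5→D6 2·16=32, #6→D1 2·21=42, #7→D2 3·12=36. Service 381; fixed 99; total 480.
{D1, D2, D4, D5}: #1→D1 4·6=24, #2→D4 7·11=77, #3→D1 4·21=84, #4→D5 3·25=75, #5→D1 3·16=48, #6→D1 2·21=42, #7→D2 3·12=36. Service 386; fixed 107; total 493.
{D1, D2, D3, D4, D5, D6}: #1→D3 3·6=18, #2→D4 7·11=77, #3→D1 4·21=84, #4→D5 3·25=75, #5→D6 2·16=32, #6→D1 2·21=42, #7→D2 3·12=36. Service 364; fixed 197; total 561.
No other subset beats 456.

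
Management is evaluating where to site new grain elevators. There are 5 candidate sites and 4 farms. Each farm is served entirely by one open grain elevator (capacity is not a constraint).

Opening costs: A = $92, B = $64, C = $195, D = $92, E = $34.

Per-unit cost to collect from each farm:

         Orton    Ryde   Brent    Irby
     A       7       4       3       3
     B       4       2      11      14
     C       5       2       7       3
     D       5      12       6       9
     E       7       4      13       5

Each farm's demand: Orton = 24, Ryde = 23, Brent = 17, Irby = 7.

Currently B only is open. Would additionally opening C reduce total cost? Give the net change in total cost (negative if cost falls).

Current service cost with {B}: 427.
Adding C: each farm re-picks its cheapest; new service cost 282, saving 145.
Extra fixed cost: 195. Net change = 195 − 145 = 50.
(Totals: 491 → 541.)

No — net change +50 (cost rises by 50).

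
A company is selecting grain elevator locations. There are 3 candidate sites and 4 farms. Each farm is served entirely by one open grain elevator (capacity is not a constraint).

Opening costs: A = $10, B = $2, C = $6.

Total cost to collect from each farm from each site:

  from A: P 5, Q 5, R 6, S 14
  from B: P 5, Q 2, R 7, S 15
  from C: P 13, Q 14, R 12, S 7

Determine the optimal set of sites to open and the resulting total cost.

Open B and C; minimum total cost 29.

For any fixed open set, each farm goes to its cheapest open site; total = fixed + service.
{B, C}: P→B 5, Q→B 2, R→B 7, S→C 7. Service 21; fixed 8; total 29.
{B}: service 29 + fixed 2 = 31
{A, B, C}: P→A 5, Q→B 2, R→A 6, S→C 7. Service 20; fixed 18; total 38.
(All 7 nonempty subsets were checked; B and C is lowest.)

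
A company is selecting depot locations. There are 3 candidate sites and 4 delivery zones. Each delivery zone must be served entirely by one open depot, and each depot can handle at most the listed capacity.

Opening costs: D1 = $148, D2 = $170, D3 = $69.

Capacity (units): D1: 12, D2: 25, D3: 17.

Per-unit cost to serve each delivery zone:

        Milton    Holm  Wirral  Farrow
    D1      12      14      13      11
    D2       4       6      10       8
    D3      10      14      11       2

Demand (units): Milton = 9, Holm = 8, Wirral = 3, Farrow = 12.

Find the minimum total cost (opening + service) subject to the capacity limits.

Minimum total cost: 377

Open {D2, D3}: Milton→D2 4·9=36, Holm→D2 6·8=48, Wirral→D2 10·3=30, Farrow→D3 2·12=24.
Loads: D2 carries 20/25, D3 carries 12/17. Service 138; fixed 239; total 377.
Next best feasible plan costs 380.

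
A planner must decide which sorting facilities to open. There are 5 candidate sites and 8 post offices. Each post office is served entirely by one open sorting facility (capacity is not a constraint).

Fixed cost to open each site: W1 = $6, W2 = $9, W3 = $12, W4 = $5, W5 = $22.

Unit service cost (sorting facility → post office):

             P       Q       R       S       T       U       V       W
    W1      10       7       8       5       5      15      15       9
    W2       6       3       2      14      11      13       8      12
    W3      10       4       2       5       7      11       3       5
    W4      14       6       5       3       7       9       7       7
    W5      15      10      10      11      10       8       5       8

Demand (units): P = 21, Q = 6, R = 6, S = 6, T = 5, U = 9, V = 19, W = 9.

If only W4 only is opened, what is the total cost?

Each post office is assigned to its cheapest site among the open ones.
{W4}: P→W4 14·21=294, Q→W4 6·6=36, R→W4 5·6=30, S→W4 3·6=18, T→W4 7·5=35, U→W4 9·9=81, V→W4 7·19=133, W→W4 7·9=63. Service 690; fixed 5; total 695.

Total cost: 695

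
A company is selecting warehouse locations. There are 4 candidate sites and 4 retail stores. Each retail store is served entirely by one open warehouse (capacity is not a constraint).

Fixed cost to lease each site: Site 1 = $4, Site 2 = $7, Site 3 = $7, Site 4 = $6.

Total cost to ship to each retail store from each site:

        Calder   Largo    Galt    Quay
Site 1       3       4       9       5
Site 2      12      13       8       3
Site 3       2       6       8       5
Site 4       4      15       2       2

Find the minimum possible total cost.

Minimum total cost: 21

For any fixed open set, each retail store goes to its cheapest open site; total = fixed + service.
{Site 1, Site 4}: Calder→Site 1 3, Largo→Site 1 4, Galt→Site 4 2, Quay→Site 4 2. Service 11; fixed 10; total 21.
{Site 1}: service 21 + fixed 4 = 25
{Site 3, Site 4}: Calder→Site 3 2, Largo→Site 3 6, Galt→Site 4 2, Quay→Site 4 2. Service 12; fixed 13; total 25.
{Site 1, Site 2, Site 3, Site 4}: service 10 + fixed 24 = 34
No other subset beats 21.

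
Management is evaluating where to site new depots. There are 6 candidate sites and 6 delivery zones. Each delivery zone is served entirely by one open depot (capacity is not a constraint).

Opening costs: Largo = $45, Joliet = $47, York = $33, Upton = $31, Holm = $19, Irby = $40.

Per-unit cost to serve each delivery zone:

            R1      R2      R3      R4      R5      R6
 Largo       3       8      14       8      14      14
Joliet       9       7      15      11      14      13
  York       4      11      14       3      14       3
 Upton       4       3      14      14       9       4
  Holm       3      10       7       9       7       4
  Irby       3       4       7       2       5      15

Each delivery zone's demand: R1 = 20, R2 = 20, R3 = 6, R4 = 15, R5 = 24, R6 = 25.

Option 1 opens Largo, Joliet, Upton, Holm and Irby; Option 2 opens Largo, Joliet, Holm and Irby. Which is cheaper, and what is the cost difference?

Option 2 is cheaper by 11.

Option 1: {Largo, Joliet, Upton, Holm, Irby}: R1→Largo 3·20=60, R2→Upton 3·20=60, R3→Holm 7·6=42, R4→Irby 2·15=30, R5→Irby 5·24=120, R6→Upton 4·25=100. Service 412; fixed 182; total 594.
Option 2: {Largo, Joliet, Holm, Irby}: R1→Largo 3·20=60, R2→Irby 4·20=80, R3→Holm 7·6=42, R4→Irby 2·15=30, R5→Irby 5·24=120, R6→Holm 4·25=100. Service 432; fixed 151; total 583.
Difference: |594 − 583| = 11.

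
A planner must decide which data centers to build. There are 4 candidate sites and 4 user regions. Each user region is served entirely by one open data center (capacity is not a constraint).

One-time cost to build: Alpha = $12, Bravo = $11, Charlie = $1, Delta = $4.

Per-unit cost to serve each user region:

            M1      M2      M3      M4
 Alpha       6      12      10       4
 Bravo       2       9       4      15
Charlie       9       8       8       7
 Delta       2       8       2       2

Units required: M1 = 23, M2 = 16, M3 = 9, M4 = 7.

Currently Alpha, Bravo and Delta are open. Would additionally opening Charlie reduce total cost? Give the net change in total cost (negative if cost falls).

No — net change +1 (cost rises by 1).

Current service cost with {Alpha, Bravo, Delta}: 206.
Adding Charlie: each user region re-picks its cheapest; new service cost 206, saving 0.
Extra fixed cost: 1. Net change = 1 − 0 = 1.
(Totals: 233 → 234.)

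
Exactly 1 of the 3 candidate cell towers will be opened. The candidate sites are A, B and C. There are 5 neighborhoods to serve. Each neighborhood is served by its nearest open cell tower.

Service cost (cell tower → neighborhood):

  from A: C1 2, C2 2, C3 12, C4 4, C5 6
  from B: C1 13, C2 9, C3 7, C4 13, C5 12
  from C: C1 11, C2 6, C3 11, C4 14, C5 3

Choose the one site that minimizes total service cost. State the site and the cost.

Choose A only; total service cost 26.

With exactly 1 open, each neighborhood uses its cheapest among the chosen.
{A}: C1→A 2, C2→A 2, C3→A 12, C4→A 4, C5→A 6. Service cost 26.
{C}: service cost 45
{B}: service cost 54
Among all 3 size-1 choices, {A} is lowest.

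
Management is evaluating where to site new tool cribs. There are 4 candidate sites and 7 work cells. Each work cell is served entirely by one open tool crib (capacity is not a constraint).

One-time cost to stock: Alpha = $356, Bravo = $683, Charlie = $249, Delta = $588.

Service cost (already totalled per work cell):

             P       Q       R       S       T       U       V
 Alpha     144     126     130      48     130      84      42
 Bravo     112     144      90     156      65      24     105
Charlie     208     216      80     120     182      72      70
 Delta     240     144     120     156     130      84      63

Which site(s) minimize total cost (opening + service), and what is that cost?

For any fixed open set, each work cell goes to its cheapest open site; total = fixed + service.
{Alpha}: P→Alpha 144, Q→Alpha 126, R→Alpha 130, S→Alpha 48, T→Alpha 130, U→Alpha 84, V→Alpha 42. Service 704; fixed 356; total 1060.
{Charlie}: service 948 + fixed 249 = 1197
{Alpha, Charlie}: service 642 + fixed 605 = 1247
{Alpha, Bravo, Charlie, Delta}: service 497 + fixed 1876 = 2373
No other subset beats 1060.

Open Alpha only; minimum total cost 1060.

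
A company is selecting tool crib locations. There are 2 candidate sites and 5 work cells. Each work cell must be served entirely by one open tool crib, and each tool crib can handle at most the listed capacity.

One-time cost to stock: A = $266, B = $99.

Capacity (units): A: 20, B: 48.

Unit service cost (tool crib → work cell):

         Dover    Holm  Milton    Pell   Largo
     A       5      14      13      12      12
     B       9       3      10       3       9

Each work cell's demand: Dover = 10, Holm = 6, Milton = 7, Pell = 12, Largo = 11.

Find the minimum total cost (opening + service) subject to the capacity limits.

Open {B}: Dover→B 9·10=90, Holm→B 3·6=18, Milton→B 10·7=70, Pell→B 3·12=36, Largo→B 9·11=99.
Loads: B carries 46/48. Service 313; fixed 99; total 412.
Next best feasible plan costs 638.

Minimum total cost: 412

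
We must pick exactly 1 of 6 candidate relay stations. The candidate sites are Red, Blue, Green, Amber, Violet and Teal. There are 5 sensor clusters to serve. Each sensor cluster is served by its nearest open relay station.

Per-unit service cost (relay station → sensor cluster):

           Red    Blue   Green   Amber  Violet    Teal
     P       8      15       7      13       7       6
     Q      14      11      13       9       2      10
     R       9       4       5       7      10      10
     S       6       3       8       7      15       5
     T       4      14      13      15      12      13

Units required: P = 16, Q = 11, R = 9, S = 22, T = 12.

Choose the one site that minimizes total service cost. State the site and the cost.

With exactly 1 open, each sensor cluster uses its cheapest among the chosen.
{Red}: P→Red 8·16=128, Q→Red 14·11=154, R→Red 9·9=81, S→Red 6·22=132, T→Red 4·12=48. Service cost 543.
{Teal}: service cost 562
{Blue}: service cost 631
Among all 6 size-1 choices, {Red} is lowest.

Choose Red only; total service cost 543.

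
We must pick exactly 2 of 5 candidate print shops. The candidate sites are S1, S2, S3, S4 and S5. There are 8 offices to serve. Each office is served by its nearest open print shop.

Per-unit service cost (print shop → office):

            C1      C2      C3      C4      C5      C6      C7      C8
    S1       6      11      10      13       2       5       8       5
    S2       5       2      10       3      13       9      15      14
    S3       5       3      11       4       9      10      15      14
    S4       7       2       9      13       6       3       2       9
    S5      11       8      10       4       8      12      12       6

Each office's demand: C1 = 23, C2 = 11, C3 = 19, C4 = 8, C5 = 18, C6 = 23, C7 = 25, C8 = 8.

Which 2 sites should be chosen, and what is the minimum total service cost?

Choose S1 and S4; total service cost 630.

With exactly 2 open, each office uses its cheapest among the chosen.
{S1, S4}: C1→S1 6·23=138, C2→S4 2·11=22, C3→S4 9·19=171, C4→S1 13·8=104, C5→S1 2·18=36, C6→S4 3·23=69, C7→S4 2·25=50, C8→S1 5·8=40. Service cost 630.
{S2, S4}: service cost 631
{S3, S4}: service cost 639
Among all 10 size-2 choices, {S1, S4} is lowest.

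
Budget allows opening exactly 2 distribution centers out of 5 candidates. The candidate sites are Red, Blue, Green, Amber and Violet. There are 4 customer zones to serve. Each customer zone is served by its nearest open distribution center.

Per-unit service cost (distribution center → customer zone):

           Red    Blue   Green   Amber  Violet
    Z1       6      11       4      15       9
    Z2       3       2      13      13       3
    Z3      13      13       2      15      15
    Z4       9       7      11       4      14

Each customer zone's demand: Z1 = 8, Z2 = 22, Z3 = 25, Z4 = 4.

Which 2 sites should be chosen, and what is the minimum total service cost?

With exactly 2 open, each customer zone uses its cheapest among the chosen.
{Blue, Green}: Z1→Green 4·8=32, Z2→Blue 2·22=44, Z3→Green 2·25=50, Z4→Blue 7·4=28. Service cost 154.
{Red, Green}: service cost 184
{Green, Violet}: service cost 192
Among all 10 size-2 choices, {Blue, Green} is lowest.

Choose Blue and Green; total service cost 154.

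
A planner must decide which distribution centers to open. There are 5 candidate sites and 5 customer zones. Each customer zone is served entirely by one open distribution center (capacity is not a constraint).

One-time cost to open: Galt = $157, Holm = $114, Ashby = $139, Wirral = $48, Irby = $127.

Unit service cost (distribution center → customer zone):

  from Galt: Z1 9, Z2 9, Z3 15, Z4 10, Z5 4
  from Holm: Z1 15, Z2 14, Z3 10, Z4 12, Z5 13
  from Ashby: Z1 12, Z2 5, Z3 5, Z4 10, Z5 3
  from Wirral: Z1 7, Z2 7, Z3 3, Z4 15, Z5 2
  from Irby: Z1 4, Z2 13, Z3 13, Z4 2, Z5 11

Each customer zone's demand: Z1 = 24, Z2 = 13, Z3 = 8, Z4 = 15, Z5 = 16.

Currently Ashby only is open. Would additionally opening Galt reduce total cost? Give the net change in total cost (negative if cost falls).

Current service cost with {Ashby}: 591.
Adding Galt: each customer zone re-picks its cheapest; new service cost 519, saving 72.
Extra fixed cost: 157. Net change = 157 − 72 = 85.
(Totals: 730 → 815.)

No — net change +85 (cost rises by 85).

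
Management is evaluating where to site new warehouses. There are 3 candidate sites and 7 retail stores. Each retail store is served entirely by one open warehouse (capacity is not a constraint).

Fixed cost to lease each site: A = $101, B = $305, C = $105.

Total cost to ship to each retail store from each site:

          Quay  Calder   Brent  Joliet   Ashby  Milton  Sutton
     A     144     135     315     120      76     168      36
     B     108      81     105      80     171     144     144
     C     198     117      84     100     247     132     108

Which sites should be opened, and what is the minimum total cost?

For any fixed open set, each retail store goes to its cheapest open site; total = fixed + service.
{A, C}: Quay→A 144, Calder→C 117, Brent→C 84, Joliet→C 100, Ashby→A 76, Milton→C 132, Sutton→A 36. Service 689; fixed 206; total 895.
{A, B}: service 630 + fixed 406 = 1036
{C}: service 986 + fixed 105 = 1091
{A, B, C}: service 597 + fixed 511 = 1108
No other subset beats 895.

Open A and C; minimum total cost 895.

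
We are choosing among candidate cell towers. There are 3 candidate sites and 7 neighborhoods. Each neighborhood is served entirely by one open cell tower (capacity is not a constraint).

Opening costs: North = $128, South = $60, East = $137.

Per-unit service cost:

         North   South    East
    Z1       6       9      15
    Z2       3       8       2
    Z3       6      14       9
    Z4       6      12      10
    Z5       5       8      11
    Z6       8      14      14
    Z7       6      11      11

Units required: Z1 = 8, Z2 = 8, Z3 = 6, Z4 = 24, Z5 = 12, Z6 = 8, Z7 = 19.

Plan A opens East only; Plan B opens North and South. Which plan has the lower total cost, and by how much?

Plan B is cheaper by 342.

Plan A: {East}: Z1→East 15·8=120, Z2→East 2·8=16, Z3→East 9·6=54, Z4→East 10·24=240, Z5→East 11·12=132, Z6→East 14·8=112, Z7→East 11·19=209. Service 883; fixed 137; total 1020.
Plan B: {North, South}: Z1→North 6·8=48, Z2→North 3·8=24, Z3→North 6·6=36, Z4→North 6·24=144, Z5→North 5·12=60, Z6→North 8·8=64, Z7→North 6·19=114. Service 490; fixed 188; total 678.
Difference: |1020 − 678| = 342.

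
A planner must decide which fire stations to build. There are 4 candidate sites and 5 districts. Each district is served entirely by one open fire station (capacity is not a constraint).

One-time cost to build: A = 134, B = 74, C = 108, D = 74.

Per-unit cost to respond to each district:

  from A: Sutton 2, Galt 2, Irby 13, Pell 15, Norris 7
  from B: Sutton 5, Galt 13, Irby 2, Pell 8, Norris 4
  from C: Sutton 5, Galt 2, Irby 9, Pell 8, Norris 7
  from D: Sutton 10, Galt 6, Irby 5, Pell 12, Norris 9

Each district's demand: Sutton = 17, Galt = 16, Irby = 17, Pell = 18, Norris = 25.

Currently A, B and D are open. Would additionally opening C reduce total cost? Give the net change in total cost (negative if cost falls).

No — net change +108 (cost rises by 108).

Current service cost with {A, B, D}: 344.
Adding C: each district re-picks its cheapest; new service cost 344, saving 0.
Extra fixed cost: 108. Net change = 108 − 0 = 108.
(Totals: 626 → 734.)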